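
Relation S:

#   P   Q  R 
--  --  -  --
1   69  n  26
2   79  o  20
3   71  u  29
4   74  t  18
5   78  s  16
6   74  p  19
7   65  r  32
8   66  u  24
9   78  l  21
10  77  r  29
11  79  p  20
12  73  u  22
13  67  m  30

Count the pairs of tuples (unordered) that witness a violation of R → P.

1

R=20: all 2 rows agree on P — 0 pairs.
R=29: violating pairs (3,10) — 1 pair.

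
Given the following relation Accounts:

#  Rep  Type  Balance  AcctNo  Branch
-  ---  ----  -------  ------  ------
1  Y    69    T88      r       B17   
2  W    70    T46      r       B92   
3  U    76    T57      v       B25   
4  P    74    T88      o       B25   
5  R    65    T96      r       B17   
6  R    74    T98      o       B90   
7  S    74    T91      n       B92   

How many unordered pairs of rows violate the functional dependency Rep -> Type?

Rep=R: violating pairs (5,6) — 1 pair.

1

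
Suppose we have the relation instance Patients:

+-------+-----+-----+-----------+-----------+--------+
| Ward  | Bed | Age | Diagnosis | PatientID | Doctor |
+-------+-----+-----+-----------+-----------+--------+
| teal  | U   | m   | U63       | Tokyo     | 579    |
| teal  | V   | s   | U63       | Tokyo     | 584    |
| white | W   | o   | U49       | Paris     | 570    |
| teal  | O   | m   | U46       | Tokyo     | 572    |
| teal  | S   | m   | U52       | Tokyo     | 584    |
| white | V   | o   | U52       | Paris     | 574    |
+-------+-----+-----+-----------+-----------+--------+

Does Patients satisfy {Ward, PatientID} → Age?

No

(Ward=teal, PatientID=Tokyo): 4 rows → Age takes values {m, s} — violation
(Ward=white, PatientID=Paris): 2 rows → Age = o, o ✓
Two rows agree on {Ward, PatientID} but differ on Age, so {Ward, PatientID} → Age does not hold.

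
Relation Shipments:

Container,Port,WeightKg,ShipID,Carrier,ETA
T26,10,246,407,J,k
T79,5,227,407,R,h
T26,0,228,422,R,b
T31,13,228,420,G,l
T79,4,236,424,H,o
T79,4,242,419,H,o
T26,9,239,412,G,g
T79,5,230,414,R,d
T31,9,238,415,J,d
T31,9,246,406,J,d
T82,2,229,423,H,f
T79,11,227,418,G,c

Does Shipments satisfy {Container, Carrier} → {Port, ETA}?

No

(Container=T26, Carrier=J): 1 row → {Port,ETA} = (10, k) ✓
(Container=T79, Carrier=R): 2 rows → {Port,ETA} takes values {(5, h), (5, d)} — violation
(Container=T26, Carrier=R): 1 row → {Port,ETA} = (0, b) ✓
(Container=T31, Carrier=G): 1 row → {Port,ETA} = (13, l) ✓
(Container=T79, Carrier=H): 2 rows → {Port,ETA} = (4, o), (4, o) ✓
(Container=T26, Carrier=G): 1 row → {Port,ETA} = (9, g) ✓
(Container=T31, Carrier=J): 2 rows → {Port,ETA} = (9, d), (9, d) ✓
(Container=T82, Carrier=H): 1 row → {Port,ETA} = (2, f) ✓
(Container=T79, Carrier=G): 1 row → {Port,ETA} = (11, c) ✓
Two rows agree on {Container, Carrier} but differ on {Port, ETA}, so {Container, Carrier} → {Port, ETA} does not hold.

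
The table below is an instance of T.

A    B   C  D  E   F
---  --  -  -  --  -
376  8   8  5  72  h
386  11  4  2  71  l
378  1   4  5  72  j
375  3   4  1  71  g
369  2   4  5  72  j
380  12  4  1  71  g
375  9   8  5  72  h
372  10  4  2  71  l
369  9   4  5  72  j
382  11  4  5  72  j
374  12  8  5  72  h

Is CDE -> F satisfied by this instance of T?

(C=8, D=5, E=72): 3 rows → F = h, h, h ✓
(C=4, D=2, E=71): 2 rows → F = l, l ✓
(C=4, D=5, E=72): 4 rows → F = j, j, j, j ✓
(C=4, D=1, E=71): 2 rows → F = g, g ✓
Every CDE value is associated with a single F value, so CDE -> F holds.

Yes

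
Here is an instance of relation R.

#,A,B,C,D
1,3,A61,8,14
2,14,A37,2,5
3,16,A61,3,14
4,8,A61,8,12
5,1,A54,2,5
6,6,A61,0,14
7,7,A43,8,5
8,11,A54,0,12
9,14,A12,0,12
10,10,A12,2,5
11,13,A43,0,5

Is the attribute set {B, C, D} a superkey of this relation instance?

All 11 rows have distinct {B, C, D} values, so {B, C, D} → (all attributes) holds and {B, C, D} is a superkey.

Yes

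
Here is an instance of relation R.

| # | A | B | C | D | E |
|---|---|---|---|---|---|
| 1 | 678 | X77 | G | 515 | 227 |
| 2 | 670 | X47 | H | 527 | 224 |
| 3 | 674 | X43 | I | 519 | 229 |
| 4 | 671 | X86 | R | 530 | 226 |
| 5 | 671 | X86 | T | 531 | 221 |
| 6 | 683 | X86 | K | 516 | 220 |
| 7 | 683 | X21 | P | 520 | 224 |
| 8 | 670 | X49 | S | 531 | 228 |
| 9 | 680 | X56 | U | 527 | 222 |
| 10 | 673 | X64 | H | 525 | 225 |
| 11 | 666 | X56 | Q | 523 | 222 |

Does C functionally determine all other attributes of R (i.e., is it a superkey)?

No

Rows 2 and 10 have the same C value C=H but are distinct tuples, so C does not determine every attribute — not a superkey.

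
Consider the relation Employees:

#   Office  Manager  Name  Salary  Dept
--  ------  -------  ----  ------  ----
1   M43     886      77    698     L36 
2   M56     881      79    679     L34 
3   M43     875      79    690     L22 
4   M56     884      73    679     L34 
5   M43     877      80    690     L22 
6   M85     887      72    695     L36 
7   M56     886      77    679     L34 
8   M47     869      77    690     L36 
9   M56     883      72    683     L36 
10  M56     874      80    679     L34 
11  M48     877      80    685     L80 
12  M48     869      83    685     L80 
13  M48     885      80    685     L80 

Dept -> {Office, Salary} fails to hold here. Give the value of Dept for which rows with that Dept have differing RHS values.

Dept=L36: rows 1, 6, 8, 9 → {Office,Salary} takes values {(M43, 698), (M85, 695), (M47, 690), (M56, 683)} — violation
Dept=L34: rows 2, 4, 7, 10 → {Office,Salary} = (M56, 679), (M56, 679), (M56, 679), (M56, 679) ✓
Dept=L22: rows 3, 5 → {Office,Salary} = (M43, 690), (M43, 690) ✓
Dept=L80: rows 11, 12, 13 → {Office,Salary} = (M48, 685), (M48, 685), (M48, 685) ✓
The only Dept value with inconsistent RHS is Dept=L36.

L36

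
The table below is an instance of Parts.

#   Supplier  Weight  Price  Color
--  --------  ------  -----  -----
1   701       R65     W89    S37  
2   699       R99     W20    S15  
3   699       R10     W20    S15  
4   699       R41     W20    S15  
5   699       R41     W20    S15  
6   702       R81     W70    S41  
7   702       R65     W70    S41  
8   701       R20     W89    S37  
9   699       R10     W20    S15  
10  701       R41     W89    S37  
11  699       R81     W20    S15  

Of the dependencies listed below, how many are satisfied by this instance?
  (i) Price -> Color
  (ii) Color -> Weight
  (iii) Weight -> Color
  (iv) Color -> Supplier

2

(i) Price -> Color: every LHS value maps to a single RHS value — holds.
(ii) Color -> Weight: Color=S37: rows 1, 8, 10 → Weight takes values {R65, R20, R41} — violation; Color=S15: rows 2, 3, 4, 5, 9, 11 → Weight takes values {R99, R10, R41, R81} — violation; Color=S41: rows 6, 7 → Weight takes values {R81, R65} — violation — fails.
(iii) Weight -> Color: Weight=R65: rows 1, 7 → Color takes values {S37, S41} — violation; Weight=R41: rows 4, 5, 10 → Color takes values {S15, S37} — violation; Weight=R81: rows 6, 11 → Color takes values {S41, S15} — violation — fails.
(iv) Color -> Supplier: every LHS value maps to a single RHS value — holds.
2 of the 4 dependencies hold.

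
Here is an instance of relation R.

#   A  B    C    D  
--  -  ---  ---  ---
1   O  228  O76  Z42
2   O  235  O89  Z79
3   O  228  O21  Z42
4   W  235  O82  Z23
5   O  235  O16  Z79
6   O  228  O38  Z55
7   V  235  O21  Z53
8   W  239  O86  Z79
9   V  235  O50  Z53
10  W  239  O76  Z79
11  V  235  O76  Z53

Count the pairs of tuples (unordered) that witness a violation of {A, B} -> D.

2

(A=O, B=228): violating pairs (1,6), (3,6) — 2 pairs.
(A=O, B=235): all 2 rows agree on D — 0 pairs.
(A=V, B=235): all 3 rows agree on D — 0 pairs.
(A=W, B=239): all 2 rows agree on D — 0 pairs.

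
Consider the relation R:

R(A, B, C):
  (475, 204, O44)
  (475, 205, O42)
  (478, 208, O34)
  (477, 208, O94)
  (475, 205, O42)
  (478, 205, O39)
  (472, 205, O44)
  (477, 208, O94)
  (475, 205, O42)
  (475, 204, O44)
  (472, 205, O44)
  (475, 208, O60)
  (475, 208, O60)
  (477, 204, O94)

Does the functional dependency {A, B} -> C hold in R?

(A=475, B=204): 2 rows → C = O44, O44 ✓
(A=475, B=205): 3 rows → C = O42, O42, O42 ✓
(A=478, B=208): 1 row → C = O34 ✓
(A=477, B=208): 2 rows → C = O94, O94 ✓
(A=478, B=205): 1 row → C = O39 ✓
(A=472, B=205): 2 rows → C = O44, O44 ✓
(A=475, B=208): 2 rows → C = O60, O60 ✓
(A=477, B=204): 1 row → C = O94 ✓
Every {A, B} value is associated with a single C value, so {A, B} -> C holds.

Yes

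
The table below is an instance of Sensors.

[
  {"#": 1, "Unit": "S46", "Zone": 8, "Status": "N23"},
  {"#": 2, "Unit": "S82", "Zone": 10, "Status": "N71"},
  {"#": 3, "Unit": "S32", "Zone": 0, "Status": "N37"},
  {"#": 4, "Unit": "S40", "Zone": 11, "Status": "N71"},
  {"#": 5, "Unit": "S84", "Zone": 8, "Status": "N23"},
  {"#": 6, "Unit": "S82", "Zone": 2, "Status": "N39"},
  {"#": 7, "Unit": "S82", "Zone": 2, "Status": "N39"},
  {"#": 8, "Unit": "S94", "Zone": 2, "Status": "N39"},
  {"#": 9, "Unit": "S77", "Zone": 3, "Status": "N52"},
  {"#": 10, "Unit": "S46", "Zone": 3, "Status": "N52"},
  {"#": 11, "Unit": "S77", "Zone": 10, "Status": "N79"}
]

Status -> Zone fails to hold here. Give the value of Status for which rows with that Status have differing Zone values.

Status=N23: rows 1, 5 → Zone = 8, 8 ✓
Status=N71: rows 2, 4 → Zone takes values {10, 11} — violation
Status=N37: row 3 → Zone = 0 ✓
Status=N39: rows 6, 7, 8 → Zone = 2, 2, 2 ✓
Status=N52: rows 9, 10 → Zone = 3, 3 ✓
Status=N79: row 11 → Zone = 10 ✓
The only Status value with inconsistent Zone is Status=N71.

N71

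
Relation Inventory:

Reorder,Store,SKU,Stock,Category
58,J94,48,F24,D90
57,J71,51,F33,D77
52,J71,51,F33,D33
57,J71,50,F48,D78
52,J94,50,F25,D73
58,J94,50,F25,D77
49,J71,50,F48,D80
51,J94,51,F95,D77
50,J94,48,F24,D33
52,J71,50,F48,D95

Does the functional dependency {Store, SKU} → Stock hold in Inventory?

(Store=J94, SKU=48): 2 rows → Stock = F24, F24 ✓
(Store=J71, SKU=51): 2 rows → Stock = F33, F33 ✓
(Store=J71, SKU=50): 3 rows → Stock = F48, F48, F48 ✓
(Store=J94, SKU=50): 2 rows → Stock = F25, F25 ✓
(Store=J94, SKU=51): 1 row → Stock = F95 ✓
Every {Store, SKU} value is associated with a single Stock value, so {Store, SKU} → Stock holds.

Yes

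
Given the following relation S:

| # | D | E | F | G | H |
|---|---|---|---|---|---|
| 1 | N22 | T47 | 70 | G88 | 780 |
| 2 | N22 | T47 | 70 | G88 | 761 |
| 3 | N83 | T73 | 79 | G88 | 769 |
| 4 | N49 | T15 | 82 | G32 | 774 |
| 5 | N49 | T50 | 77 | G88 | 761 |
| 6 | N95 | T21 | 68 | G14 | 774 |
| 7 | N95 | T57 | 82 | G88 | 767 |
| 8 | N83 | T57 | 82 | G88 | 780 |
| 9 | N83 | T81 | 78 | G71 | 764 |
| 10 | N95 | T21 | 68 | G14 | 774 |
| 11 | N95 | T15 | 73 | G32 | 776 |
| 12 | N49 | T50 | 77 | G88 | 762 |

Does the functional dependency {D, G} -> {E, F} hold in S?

(D=N22, G=G88): rows 1, 2 → {E,F} = (T47, 70), (T47, 70) ✓
(D=N83, G=G88): rows 3, 8 → {E,F} takes values {(T73, 79), (T57, 82)} — violation
(D=N49, G=G32): row 4 → {E,F} = (T15, 82) ✓
(D=N49, G=G88): rows 5, 12 → {E,F} = (T50, 77), (T50, 77) ✓
(D=N95, G=G14): rows 6, 10 → {E,F} = (T21, 68), (T21, 68) ✓
(D=N95, G=G88): row 7 → {E,F} = (T57, 82) ✓
(D=N83, G=G71): row 9 → {E,F} = (T81, 78) ✓
(D=N95, G=G32): row 11 → {E,F} = (T15, 73) ✓
Two rows agree on {D, G} but differ on {E, F}, so {D, G} -> {E, F} does not hold.

No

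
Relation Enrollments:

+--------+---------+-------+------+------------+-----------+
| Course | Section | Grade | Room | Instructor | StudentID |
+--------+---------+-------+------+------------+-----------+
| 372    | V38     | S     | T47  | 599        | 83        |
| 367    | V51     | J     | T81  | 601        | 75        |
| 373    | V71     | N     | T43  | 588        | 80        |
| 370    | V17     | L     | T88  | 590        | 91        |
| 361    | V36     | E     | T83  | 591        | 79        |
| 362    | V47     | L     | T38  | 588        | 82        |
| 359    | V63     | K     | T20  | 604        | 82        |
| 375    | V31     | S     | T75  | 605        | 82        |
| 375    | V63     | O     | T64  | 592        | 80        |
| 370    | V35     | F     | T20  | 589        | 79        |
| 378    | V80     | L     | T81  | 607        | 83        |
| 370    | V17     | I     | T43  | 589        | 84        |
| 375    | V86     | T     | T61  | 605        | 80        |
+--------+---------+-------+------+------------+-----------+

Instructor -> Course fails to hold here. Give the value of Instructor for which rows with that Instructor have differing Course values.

588

Instructor=599: 1 row → Course = 372 ✓
Instructor=601: 1 row → Course = 367 ✓
Instructor=588: 2 rows → Course takes values {373, 362} — violation
Instructor=590: 1 row → Course = 370 ✓
Instructor=591: 1 row → Course = 361 ✓
Instructor=604: 1 row → Course = 359 ✓
Instructor=605: 2 rows → Course = 375, 375 ✓
Instructor=592: 1 row → Course = 375 ✓
Instructor=589: 2 rows → Course = 370, 370 ✓
Instructor=607: 1 row → Course = 378 ✓
The only Instructor value with inconsistent Course is Instructor=588.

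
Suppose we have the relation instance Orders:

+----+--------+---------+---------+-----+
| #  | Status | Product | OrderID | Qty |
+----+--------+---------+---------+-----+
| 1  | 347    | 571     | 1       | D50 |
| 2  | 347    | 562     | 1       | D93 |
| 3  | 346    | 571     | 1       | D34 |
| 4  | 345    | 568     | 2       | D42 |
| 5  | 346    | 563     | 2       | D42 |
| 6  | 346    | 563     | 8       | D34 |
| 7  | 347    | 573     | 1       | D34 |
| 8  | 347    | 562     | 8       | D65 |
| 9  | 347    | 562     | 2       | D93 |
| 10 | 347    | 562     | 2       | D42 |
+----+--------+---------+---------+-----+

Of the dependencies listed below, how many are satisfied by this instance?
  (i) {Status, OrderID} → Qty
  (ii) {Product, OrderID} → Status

(i) {Status, OrderID} → Qty: (Status=347, OrderID=1): rows 1, 2, 7 → Qty takes values {D50, D93, D34} — violation; (Status=347, OrderID=2): rows 9, 10 → Qty takes values {D93, D42} — violation — fails.
(ii) {Product, OrderID} → Status: (Product=571, OrderID=1): rows 1, 3 → Status takes values {347, 346} — violation — fails.
None of the 2 dependencies hold.

0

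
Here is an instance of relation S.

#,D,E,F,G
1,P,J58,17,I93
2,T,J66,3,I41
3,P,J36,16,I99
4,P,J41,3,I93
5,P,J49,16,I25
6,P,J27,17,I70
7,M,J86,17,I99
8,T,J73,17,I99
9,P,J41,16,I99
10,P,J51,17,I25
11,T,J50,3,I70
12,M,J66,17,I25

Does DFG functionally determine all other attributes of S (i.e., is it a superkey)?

Rows 3 and 9 have the same DFG value (D=P, F=16, G=I99) but are distinct tuples, so DFG does not determine every attribute — not a superkey.

No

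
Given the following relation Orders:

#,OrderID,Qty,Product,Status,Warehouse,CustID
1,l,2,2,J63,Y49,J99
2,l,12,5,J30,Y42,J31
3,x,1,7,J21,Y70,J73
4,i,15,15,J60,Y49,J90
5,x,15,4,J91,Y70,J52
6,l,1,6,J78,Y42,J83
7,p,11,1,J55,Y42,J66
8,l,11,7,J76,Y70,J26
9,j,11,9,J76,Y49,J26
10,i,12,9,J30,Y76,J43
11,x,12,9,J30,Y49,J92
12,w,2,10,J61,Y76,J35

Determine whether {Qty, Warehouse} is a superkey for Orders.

All 12 rows have distinct {Qty, Warehouse} values, so {Qty, Warehouse} → (all attributes) holds and {Qty, Warehouse} is a superkey.

Yes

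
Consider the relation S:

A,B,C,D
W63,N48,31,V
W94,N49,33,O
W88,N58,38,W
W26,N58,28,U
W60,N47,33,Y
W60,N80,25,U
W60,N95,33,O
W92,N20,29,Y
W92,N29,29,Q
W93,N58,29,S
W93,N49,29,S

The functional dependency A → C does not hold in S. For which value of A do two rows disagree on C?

A=W63: 1 row → C = 31 ✓
A=W94: 1 row → C = 33 ✓
A=W88: 1 row → C = 38 ✓
A=W26: 1 row → C = 28 ✓
A=W60: 3 rows → C takes values {33, 25} — violation
A=W92: 2 rows → C = 29, 29 ✓
A=W93: 2 rows → C = 29, 29 ✓
The only A value with inconsistent C is A=W60.

W60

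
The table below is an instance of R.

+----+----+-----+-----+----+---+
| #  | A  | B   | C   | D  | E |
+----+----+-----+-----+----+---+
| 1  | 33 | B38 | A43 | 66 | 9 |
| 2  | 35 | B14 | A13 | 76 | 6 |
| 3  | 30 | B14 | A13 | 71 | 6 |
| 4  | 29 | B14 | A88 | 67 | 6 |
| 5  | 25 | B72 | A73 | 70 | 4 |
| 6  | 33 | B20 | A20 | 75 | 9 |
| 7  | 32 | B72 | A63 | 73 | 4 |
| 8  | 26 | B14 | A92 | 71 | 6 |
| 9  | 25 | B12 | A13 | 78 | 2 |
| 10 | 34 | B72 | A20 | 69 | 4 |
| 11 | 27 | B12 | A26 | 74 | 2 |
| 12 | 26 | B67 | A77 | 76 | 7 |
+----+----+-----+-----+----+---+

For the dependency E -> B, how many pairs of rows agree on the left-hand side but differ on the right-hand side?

E=9: violating pairs (1,6) — 1 pair.
E=6: all 4 rows agree on B — 0 pairs.
E=4: all 3 rows agree on B — 0 pairs.
E=2: all 2 rows agree on B — 0 pairs.

1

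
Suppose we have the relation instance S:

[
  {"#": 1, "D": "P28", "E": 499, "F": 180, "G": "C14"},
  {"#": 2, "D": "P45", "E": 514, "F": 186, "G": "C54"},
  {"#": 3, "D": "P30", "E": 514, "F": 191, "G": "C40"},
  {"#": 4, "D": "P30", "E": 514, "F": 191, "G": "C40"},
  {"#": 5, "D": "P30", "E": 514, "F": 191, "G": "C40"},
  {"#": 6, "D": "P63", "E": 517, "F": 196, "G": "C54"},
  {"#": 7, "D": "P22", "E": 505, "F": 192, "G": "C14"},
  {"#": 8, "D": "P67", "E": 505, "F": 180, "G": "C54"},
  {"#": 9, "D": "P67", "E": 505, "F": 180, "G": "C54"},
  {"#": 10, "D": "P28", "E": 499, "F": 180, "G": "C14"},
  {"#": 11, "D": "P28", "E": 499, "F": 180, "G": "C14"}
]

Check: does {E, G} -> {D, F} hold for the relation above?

Yes

(E=499, G=C14): rows 1, 10, 11 → {D,F} = (P28, 180), (P28, 180), (P28, 180) ✓
(E=514, G=C54): row 2 → {D,F} = (P45, 186) ✓
(E=514, G=C40): rows 3, 4, 5 → {D,F} = (P30, 191), (P30, 191), (P30, 191) ✓
(E=517, G=C54): row 6 → {D,F} = (P63, 196) ✓
(E=505, G=C14): row 7 → {D,F} = (P22, 192) ✓
(E=505, G=C54): rows 8, 9 → {D,F} = (P67, 180), (P67, 180) ✓
Every {E, G} value is associated with a single {D, F} value, so {E, G} -> {D, F} holds.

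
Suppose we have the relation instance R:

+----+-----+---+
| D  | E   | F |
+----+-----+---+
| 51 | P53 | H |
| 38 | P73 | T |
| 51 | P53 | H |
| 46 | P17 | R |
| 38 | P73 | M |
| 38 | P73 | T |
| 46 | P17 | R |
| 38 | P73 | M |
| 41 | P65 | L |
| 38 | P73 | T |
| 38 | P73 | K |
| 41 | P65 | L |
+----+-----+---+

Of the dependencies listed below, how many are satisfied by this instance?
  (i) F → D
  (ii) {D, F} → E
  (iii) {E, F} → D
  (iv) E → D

4

(i) F → D: every LHS value maps to a single RHS value — holds.
(ii) {D, F} → E: every LHS value maps to a single RHS value — holds.
(iii) {E, F} → D: every LHS value maps to a single RHS value — holds.
(iv) E → D: every LHS value maps to a single RHS value — holds.
4 of the 4 dependencies hold.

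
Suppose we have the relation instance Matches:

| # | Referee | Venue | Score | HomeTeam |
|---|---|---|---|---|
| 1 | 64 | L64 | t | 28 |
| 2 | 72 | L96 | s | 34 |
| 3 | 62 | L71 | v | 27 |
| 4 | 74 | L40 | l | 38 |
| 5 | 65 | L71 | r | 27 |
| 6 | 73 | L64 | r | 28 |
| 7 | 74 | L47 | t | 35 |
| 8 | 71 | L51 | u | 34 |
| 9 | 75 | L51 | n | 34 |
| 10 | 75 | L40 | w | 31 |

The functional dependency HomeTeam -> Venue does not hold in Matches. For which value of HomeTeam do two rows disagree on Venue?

HomeTeam=28: rows 1, 6 → Venue = L64, L64 ✓
HomeTeam=34: rows 2, 8, 9 → Venue takes values {L96, L51} — violation
HomeTeam=27: rows 3, 5 → Venue = L71, L71 ✓
HomeTeam=38: row 4 → Venue = L40 ✓
HomeTeam=35: row 7 → Venue = L47 ✓
HomeTeam=31: row 10 → Venue = L40 ✓
The only HomeTeam value with inconsistent Venue is HomeTeam=34.

34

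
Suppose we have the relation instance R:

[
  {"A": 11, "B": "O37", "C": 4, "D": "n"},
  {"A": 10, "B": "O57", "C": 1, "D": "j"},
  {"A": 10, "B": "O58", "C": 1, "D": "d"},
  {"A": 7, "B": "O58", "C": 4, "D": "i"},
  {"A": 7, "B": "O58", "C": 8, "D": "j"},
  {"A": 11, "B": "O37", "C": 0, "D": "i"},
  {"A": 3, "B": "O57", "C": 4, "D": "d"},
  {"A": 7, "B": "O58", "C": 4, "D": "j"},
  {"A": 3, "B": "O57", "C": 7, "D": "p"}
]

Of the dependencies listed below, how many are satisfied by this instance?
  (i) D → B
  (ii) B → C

0

(i) D → B: D=j: 3 rows → B takes values {O57, O58} — violation; D=d: 2 rows → B takes values {O58, O57} — violation; D=i: 2 rows → B takes values {O58, O37} — violation — fails.
(ii) B → C: B=O37: 2 rows → C takes values {4, 0} — violation; B=O57: 3 rows → C takes values {1, 4, 7} — violation; B=O58: 4 rows → C takes values {1, 4, 8} — violation — fails.
None of the 2 dependencies hold.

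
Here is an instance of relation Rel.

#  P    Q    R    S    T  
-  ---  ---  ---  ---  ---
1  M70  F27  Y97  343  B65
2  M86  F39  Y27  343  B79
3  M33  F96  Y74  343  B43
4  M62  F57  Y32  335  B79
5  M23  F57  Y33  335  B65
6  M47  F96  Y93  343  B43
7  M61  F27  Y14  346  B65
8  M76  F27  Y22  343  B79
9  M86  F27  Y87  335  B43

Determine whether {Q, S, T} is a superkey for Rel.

No

Rows 3 and 6 have the same {Q, S, T} value (Q=F96, S=343, T=B43) but are distinct tuples, so {Q, S, T} does not determine every attribute — not a superkey.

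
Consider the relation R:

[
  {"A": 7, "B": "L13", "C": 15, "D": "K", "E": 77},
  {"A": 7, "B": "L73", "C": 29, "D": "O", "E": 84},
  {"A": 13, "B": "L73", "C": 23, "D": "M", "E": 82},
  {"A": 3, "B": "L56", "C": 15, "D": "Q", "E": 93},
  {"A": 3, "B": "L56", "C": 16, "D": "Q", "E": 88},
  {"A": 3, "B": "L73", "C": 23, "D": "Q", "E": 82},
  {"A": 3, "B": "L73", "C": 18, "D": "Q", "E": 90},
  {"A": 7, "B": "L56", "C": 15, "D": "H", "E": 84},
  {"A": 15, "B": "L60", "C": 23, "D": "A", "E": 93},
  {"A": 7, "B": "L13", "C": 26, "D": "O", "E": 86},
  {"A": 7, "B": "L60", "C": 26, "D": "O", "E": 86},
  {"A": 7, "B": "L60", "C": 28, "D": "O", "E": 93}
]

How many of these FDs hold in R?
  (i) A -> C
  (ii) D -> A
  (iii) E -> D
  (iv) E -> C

1

(i) A -> C: A=7: 6 rows → C takes values {15, 29, 26, 28} — violation; A=3: 4 rows → C takes values {15, 16, 23, 18} — violation — fails.
(ii) D -> A: every LHS value maps to a single RHS value — holds.
(iii) E -> D: E=84: 2 rows → D takes values {O, H} — violation; E=82: 2 rows → D takes values {M, Q} — violation; E=93: 3 rows → D takes values {Q, A, O} — violation — fails.
(iv) E -> C: E=84: 2 rows → C takes values {29, 15} — violation; E=93: 3 rows → C takes values {15, 23, 28} — violation — fails.
1 of the 4 dependencies holds.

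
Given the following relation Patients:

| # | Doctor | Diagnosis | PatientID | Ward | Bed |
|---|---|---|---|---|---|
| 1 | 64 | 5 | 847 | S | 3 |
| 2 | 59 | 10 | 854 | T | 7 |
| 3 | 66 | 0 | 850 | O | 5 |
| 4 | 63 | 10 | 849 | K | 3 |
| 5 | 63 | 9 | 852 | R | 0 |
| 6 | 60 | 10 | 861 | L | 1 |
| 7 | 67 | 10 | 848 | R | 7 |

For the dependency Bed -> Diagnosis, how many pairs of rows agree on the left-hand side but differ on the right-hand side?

1

Bed=3: violating pairs (1,4) — 1 pair.
Bed=7: all 2 rows agree on Diagnosis — 0 pairs.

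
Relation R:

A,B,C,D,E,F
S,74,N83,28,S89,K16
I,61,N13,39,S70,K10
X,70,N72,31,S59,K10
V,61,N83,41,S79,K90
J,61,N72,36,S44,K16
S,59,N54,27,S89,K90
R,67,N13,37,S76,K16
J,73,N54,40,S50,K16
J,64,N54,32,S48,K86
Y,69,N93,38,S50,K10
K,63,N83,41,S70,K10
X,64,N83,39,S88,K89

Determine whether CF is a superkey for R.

Yes

All 12 rows have distinct CF values, so CF → (all attributes) holds and CF is a superkey.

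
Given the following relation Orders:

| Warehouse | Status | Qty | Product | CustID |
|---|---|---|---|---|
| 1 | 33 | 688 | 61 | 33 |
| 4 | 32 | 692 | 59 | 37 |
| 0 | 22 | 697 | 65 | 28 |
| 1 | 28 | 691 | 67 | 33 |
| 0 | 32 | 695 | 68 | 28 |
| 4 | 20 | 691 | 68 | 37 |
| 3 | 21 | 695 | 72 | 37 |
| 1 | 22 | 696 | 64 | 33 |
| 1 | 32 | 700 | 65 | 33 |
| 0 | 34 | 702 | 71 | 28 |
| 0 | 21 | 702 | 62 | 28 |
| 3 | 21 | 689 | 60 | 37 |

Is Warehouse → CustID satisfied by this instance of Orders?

Warehouse=1: 4 rows → CustID = 33, 33, 33, 33 ✓
Warehouse=4: 2 rows → CustID = 37, 37 ✓
Warehouse=0: 4 rows → CustID = 28, 28, 28, 28 ✓
Warehouse=3: 2 rows → CustID = 37, 37 ✓
Every Warehouse value is associated with a single CustID value, so Warehouse → CustID holds.

Yes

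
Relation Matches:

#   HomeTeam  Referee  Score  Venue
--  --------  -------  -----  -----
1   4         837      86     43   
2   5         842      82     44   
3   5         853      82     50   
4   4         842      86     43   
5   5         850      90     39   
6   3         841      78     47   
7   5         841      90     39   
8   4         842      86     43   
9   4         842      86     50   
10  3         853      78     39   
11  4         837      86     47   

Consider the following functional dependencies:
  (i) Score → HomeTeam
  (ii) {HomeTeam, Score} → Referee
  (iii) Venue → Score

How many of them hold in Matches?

(i) Score → HomeTeam: every LHS value maps to a single RHS value — holds.
(ii) {HomeTeam, Score} → Referee: (HomeTeam=4, Score=86): rows 1, 4, 8, 9, 11 → Referee takes values {837, 842} — violation; (HomeTeam=5, Score=82): rows 2, 3 → Referee takes values {842, 853} — violation; (HomeTeam=5, Score=90): rows 5, 7 → Referee takes values {850, 841} — violation; (HomeTeam=3, Score=78): rows 6, 10 → Referee takes values {841, 853} — violation — fails.
(iii) Venue → Score: Venue=50: rows 3, 9 → Score takes values {82, 86} — violation; Venue=39: rows 5, 7, 10 → Score takes values {90, 78} — violation; Venue=47: rows 6, 11 → Score takes values {78, 86} — violation — fails.
1 of the 3 dependencies holds.

1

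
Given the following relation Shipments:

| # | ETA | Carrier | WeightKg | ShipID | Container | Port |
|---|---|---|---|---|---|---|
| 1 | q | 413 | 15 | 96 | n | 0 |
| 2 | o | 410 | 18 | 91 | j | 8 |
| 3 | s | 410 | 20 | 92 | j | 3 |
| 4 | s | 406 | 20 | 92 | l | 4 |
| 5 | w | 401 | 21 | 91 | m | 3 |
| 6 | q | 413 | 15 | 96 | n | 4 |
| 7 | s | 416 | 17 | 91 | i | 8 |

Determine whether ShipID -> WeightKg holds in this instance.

No

ShipID=96: rows 1, 6 → WeightKg = 15, 15 ✓
ShipID=91: rows 2, 5, 7 → WeightKg takes values {18, 21, 17} — violation
ShipID=92: rows 3, 4 → WeightKg = 20, 20 ✓
Two rows agree on ShipID but differ on WeightKg, so ShipID -> WeightKg does not hold.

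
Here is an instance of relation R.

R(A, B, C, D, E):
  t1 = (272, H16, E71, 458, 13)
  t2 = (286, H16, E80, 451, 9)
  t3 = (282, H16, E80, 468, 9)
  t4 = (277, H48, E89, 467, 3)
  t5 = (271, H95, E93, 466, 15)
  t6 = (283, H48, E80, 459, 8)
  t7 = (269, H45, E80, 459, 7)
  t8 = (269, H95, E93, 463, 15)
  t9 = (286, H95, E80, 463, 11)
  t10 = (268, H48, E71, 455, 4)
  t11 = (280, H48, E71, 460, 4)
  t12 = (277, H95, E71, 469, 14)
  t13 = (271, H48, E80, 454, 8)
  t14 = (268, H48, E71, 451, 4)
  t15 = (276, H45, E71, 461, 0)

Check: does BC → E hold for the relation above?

(B=H16, C=E71): row 1 → E = 13 ✓
(B=H16, C=E80): rows 2, 3 → E = 9, 9 ✓
(B=H48, C=E89): row 4 → E = 3 ✓
(B=H95, C=E93): rows 5, 8 → E = 15, 15 ✓
(B=H48, C=E80): rows 6, 13 → E = 8, 8 ✓
(B=H45, C=E80): row 7 → E = 7 ✓
(B=H95, C=E80): row 9 → E = 11 ✓
(B=H48, C=E71): rows 10, 11, 14 → E = 4, 4, 4 ✓
(B=H95, C=E71): row 12 → E = 14 ✓
(B=H45, C=E71): row 15 → E = 0 ✓
Every BC value is associated with a single E value, so BC → E holds.

Yes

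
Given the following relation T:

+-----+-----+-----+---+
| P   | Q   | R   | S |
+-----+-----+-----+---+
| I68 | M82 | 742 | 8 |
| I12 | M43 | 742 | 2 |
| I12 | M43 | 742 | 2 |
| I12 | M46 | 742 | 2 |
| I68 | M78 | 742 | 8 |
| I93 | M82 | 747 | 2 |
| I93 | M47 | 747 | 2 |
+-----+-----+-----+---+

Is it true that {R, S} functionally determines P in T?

(R=742, S=8): 2 rows → P = I68, I68 ✓
(R=742, S=2): 3 rows → P = I12, I12, I12 ✓
(R=747, S=2): 2 rows → P = I93, I93 ✓
Every {R, S} value is associated with a single P value, so {R, S} -> P holds.

Yes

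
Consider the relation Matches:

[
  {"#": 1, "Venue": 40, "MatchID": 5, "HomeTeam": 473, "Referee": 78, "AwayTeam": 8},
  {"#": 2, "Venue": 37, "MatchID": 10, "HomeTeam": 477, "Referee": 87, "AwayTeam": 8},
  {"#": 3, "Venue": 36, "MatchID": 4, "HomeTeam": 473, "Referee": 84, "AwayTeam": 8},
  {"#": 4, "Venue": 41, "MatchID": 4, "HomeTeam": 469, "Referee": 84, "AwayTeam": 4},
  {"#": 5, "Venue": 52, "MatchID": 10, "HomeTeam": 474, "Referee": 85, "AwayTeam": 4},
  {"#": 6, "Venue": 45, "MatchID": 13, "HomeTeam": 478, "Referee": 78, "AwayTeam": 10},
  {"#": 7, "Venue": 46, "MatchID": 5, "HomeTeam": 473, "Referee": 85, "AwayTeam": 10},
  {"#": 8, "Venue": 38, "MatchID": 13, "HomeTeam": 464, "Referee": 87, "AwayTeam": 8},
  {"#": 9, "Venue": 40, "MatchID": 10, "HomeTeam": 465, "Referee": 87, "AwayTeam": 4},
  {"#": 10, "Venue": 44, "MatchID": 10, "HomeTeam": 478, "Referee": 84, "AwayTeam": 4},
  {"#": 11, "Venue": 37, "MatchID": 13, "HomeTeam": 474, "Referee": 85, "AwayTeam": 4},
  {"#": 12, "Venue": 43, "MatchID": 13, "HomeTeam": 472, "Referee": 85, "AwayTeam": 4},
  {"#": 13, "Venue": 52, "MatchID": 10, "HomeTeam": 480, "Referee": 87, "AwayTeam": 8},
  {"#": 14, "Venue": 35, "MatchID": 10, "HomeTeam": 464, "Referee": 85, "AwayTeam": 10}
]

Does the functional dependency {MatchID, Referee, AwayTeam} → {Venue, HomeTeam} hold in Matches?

(MatchID=5, Referee=78, AwayTeam=8): row 1 → {Venue,HomeTeam} = (40, 473) ✓
(MatchID=10, Referee=87, AwayTeam=8): rows 2, 13 → {Venue,HomeTeam} takes values {(37, 477), (52, 480)} — violation
(MatchID=4, Referee=84, AwayTeam=8): row 3 → {Venue,HomeTeam} = (36, 473) ✓
(MatchID=4, Referee=84, AwayTeam=4): row 4 → {Venue,HomeTeam} = (41, 469) ✓
(MatchID=10, Referee=85, AwayTeam=4): row 5 → {Venue,HomeTeam} = (52, 474) ✓
(MatchID=13, Referee=78, AwayTeam=10): row 6 → {Venue,HomeTeam} = (45, 478) ✓
(MatchID=5, Referee=85, AwayTeam=10): row 7 → {Venue,HomeTeam} = (46, 473) ✓
(MatchID=13, Referee=87, AwayTeam=8): row 8 → {Venue,HomeTeam} = (38, 464) ✓
(MatchID=10, Referee=87, AwayTeam=4): row 9 → {Venue,HomeTeam} = (40, 465) ✓
(MatchID=10, Referee=84, AwayTeam=4): row 10 → {Venue,HomeTeam} = (44, 478) ✓
(MatchID=13, Referee=85, AwayTeam=4): rows 11, 12 → {Venue,HomeTeam} takes values {(37, 474), (43, 472)} — violation
(MatchID=10, Referee=85, AwayTeam=10): row 14 → {Venue,HomeTeam} = (35, 464) ✓
Two rows agree on {MatchID, Referee, AwayTeam} but differ on {Venue, HomeTeam}, so {MatchID, Referee, AwayTeam} → {Venue, HomeTeam} does not hold.

No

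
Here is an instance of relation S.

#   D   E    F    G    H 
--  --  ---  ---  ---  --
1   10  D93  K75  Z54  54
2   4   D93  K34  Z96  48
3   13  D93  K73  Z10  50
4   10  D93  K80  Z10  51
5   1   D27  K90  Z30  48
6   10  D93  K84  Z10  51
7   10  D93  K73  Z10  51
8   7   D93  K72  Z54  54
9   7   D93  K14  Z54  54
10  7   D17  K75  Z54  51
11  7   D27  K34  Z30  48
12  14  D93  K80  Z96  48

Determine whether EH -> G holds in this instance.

(E=D93, H=54): rows 1, 8, 9 → G = Z54, Z54, Z54 ✓
(E=D93, H=48): rows 2, 12 → G = Z96, Z96 ✓
(E=D93, H=50): row 3 → G = Z10 ✓
(E=D93, H=51): rows 4, 6, 7 → G = Z10, Z10, Z10 ✓
(E=D27, H=48): rows 5, 11 → G = Z30, Z30 ✓
(E=D17, H=51): row 10 → G = Z54 ✓
Every EH value is associated with a single G value, so EH -> G holds.

Yes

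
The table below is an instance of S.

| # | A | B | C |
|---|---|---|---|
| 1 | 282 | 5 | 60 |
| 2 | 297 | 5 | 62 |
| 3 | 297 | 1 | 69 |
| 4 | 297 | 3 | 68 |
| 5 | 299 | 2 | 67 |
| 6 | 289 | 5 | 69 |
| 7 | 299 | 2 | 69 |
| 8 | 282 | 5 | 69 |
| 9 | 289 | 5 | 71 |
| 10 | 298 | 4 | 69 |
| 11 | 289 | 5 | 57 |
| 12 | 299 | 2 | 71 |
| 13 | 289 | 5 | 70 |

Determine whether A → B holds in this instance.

A=282: rows 1, 8 → B = 5, 5 ✓
A=297: rows 2, 3, 4 → B takes values {5, 1, 3} — violation
A=299: rows 5, 7, 12 → B = 2, 2, 2 ✓
A=289: rows 6, 9, 11, 13 → B = 5, 5, 5, 5 ✓
A=298: row 10 → B = 4 ✓
Two rows agree on A but differ on B, so A → B does not hold.

No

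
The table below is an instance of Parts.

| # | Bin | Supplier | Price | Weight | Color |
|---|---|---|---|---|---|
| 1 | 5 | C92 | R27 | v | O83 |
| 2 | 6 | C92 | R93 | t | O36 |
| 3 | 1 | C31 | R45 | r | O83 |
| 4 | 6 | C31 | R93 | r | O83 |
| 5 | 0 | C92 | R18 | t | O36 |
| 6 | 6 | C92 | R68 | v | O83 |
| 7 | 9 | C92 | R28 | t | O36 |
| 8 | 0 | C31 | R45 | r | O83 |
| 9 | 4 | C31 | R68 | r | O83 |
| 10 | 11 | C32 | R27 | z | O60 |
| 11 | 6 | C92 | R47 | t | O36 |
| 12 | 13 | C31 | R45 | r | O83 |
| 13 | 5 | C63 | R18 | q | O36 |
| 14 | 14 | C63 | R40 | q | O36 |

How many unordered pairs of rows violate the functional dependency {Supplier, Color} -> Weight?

0

(Supplier=C92, Color=O83): all 2 rows agree on Weight — 0 pairs.
(Supplier=C92, Color=O36): all 4 rows agree on Weight — 0 pairs.
(Supplier=C31, Color=O83): all 5 rows agree on Weight — 0 pairs.
(Supplier=C63, Color=O36): all 2 rows agree on Weight — 0 pairs.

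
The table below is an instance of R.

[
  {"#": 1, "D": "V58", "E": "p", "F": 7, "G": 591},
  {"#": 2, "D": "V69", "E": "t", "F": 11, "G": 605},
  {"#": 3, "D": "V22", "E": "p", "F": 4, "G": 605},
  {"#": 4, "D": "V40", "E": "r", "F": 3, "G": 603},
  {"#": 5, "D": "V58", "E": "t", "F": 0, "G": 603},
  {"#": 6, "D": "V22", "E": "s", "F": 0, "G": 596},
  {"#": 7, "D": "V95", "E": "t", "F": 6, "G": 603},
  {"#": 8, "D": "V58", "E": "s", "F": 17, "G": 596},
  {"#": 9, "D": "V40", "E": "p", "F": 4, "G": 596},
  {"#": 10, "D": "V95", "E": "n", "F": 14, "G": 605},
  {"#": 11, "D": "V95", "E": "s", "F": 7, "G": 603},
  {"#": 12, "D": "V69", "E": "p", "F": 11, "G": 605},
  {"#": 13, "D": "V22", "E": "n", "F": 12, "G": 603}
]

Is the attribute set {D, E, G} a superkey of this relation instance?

All 13 rows have distinct {D, E, G} values, so {D, E, G} → (all attributes) holds and {D, E, G} is a superkey.

Yes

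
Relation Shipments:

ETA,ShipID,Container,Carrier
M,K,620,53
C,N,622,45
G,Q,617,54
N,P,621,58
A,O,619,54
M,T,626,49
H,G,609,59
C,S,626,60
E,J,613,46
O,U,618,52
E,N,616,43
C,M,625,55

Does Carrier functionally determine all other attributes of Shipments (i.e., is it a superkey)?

No

Two distinct rows share Carrier=54, so Carrier does not determine every attribute — not a superkey.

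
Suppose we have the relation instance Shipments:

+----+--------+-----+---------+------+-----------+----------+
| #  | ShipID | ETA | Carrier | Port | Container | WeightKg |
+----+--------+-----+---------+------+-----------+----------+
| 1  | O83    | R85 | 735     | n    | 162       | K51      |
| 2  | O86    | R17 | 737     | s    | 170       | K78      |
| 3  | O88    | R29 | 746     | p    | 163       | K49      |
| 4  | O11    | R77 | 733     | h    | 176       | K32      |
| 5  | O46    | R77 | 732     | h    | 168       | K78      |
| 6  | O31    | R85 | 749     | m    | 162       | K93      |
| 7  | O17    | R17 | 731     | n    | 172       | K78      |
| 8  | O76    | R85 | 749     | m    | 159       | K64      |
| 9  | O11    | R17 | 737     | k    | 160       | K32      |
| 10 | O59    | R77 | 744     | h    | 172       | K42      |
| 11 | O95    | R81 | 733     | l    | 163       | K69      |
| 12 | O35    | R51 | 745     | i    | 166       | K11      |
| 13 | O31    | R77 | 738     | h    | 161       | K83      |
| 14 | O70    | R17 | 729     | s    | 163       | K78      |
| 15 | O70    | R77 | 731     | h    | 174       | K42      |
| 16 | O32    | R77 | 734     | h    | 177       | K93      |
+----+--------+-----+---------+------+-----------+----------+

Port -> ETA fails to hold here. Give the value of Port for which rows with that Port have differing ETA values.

n

Port=n: rows 1, 7 → ETA takes values {R85, R17} — violation
Port=s: rows 2, 14 → ETA = R17, R17 ✓
Port=p: row 3 → ETA = R29 ✓
Port=h: rows 4, 5, 10, 13, 15, 16 → ETA = R77, R77, R77, R77, R77, R77 ✓
Port=m: rows 6, 8 → ETA = R85, R85 ✓
Port=k: row 9 → ETA = R17 ✓
Port=l: row 11 → ETA = R81 ✓
Port=i: row 12 → ETA = R51 ✓
The only Port value with inconsistent ETA is Port=n.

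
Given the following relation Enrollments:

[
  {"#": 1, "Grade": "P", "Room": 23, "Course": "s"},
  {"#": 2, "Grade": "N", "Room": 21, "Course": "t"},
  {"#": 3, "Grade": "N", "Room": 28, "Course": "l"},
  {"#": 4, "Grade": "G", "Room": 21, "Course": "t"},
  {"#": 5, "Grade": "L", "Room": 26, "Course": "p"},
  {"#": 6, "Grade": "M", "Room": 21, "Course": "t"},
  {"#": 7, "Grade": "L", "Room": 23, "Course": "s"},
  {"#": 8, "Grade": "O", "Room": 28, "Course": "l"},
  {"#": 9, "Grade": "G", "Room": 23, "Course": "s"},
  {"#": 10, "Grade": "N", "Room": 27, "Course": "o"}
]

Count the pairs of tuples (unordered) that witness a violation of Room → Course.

0

Room=23: all 3 rows agree on Course — 0 pairs.
Room=21: all 3 rows agree on Course — 0 pairs.
Room=28: all 2 rows agree on Course — 0 pairs.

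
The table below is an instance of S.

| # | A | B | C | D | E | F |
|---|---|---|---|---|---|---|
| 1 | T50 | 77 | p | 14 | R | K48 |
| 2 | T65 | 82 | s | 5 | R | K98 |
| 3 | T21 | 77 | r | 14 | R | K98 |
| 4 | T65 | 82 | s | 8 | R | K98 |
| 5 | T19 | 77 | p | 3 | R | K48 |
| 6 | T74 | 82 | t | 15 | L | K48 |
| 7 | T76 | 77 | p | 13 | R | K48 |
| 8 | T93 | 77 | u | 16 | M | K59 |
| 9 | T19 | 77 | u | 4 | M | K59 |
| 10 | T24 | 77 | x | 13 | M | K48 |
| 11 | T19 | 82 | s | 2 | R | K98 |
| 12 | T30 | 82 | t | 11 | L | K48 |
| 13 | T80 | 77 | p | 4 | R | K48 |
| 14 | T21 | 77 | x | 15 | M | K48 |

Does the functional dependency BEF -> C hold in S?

(B=77, E=R, F=K48): rows 1, 5, 7, 13 → C = p, p, p, p ✓
(B=82, E=R, F=K98): rows 2, 4, 11 → C = s, s, s ✓
(B=77, E=R, F=K98): row 3 → C = r ✓
(B=82, E=L, F=K48): rows 6, 12 → C = t, t ✓
(B=77, E=M, F=K59): rows 8, 9 → C = u, u ✓
(B=77, E=M, F=K48): rows 10, 14 → C = x, x ✓
Every BEF value is associated with a single C value, so BEF -> C holds.

Yes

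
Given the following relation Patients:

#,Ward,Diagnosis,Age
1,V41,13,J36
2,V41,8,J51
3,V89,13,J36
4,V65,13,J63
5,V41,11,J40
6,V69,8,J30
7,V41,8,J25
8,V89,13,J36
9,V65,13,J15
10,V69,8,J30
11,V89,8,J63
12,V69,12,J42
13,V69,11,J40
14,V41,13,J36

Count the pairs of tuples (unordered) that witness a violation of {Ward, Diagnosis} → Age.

2

(Ward=V41, Diagnosis=13): all 2 rows agree on Age — 0 pairs.
(Ward=V41, Diagnosis=8): violating pairs (2,7) — 1 pair.
(Ward=V89, Diagnosis=13): all 2 rows agree on Age — 0 pairs.
(Ward=V65, Diagnosis=13): violating pairs (4,9) — 1 pair.
(Ward=V69, Diagnosis=8): all 2 rows agree on Age — 0 pairs.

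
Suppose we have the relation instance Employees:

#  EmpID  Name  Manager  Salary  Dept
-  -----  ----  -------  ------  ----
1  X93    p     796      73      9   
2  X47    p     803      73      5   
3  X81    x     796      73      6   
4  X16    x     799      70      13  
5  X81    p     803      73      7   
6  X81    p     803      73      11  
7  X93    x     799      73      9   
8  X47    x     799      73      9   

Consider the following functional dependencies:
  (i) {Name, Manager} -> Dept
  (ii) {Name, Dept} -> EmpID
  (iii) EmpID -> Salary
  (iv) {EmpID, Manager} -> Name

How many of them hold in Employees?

2

(i) {Name, Manager} -> Dept: (Name=p, Manager=803): rows 2, 5, 6 → Dept takes values {5, 7, 11} — violation; (Name=x, Manager=799): rows 4, 7, 8 → Dept takes values {13, 9} — violation — fails.
(ii) {Name, Dept} -> EmpID: (Name=x, Dept=9): rows 7, 8 → EmpID takes values {X93, X47} — violation — fails.
(iii) EmpID -> Salary: every LHS value maps to a single RHS value — holds.
(iv) {EmpID, Manager} -> Name: every LHS value maps to a single RHS value — holds.
2 of the 4 dependencies hold.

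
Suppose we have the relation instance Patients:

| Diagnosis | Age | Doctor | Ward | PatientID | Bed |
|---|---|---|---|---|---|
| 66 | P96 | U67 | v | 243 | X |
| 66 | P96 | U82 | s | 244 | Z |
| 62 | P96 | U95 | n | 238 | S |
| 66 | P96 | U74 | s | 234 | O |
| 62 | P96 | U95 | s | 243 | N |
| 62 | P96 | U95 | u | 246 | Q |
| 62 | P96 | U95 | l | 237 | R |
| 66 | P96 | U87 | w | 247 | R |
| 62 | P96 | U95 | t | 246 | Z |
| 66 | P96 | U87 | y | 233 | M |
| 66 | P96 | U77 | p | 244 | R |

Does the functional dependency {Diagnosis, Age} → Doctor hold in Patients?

No

(Diagnosis=66, Age=P96): 6 rows → Doctor takes values {U67, U82, U74, U87, U77} — violation
(Diagnosis=62, Age=P96): 5 rows → Doctor = U95, U95, U95, U95, U95 ✓
Two rows agree on {Diagnosis, Age} but differ on Doctor, so {Diagnosis, Age} → Doctor does not hold.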